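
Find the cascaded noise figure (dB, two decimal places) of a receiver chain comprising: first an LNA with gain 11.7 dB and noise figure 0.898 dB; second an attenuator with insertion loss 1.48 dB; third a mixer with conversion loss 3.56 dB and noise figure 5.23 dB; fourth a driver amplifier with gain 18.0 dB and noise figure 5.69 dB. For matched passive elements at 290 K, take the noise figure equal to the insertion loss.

3.15 dB

Convert to linear (a loss of L dB is a gain of −L dB): F_i = 10^(NF_i/10), G_i = 10^(G_i,dB/10)
  Stage 1: F_1 = 10^(0.898/10) = 1.230, G_1 = 10^(11.7/10) = 14.79
  Stage 2: F_2 = 10^(1.48/10) = 1.406, G_2 = 10^(−1.48/10) = 0.7112
  Stage 3: F_3 = 10^(5.23/10) = 3.334, G_3 = 10^(−3.56/10) = 0.4406
  Stage 4: F_4 = 10^(5.69/10) = 3.707, G_4 = 10^(18.0/10) = 63.10
Friis cascade:
  F = 1.230 + (1.406 − 1)/14.79 + (3.334 − 1)/10.52 + (3.707 − 1)/4.634 = 2.063
NF = 10 log₁₀(2.063) = 3.15 dB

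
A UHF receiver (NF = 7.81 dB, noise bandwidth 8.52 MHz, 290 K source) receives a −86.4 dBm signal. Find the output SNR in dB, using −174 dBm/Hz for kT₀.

10.5 dB

Noise floor: N = −174 + 10 log₁₀(B) + NF
10 log₁₀(8.52×10⁶) = 69.3 dB
N = −174 + 69.3 + 7.81 = −96.89 dBm
SNR = P_sig − N = −86.4 − (−96.89) = 10.49 dB → 10.5 dB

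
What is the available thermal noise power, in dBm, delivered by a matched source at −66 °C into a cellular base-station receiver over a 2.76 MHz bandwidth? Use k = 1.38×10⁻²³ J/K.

−111.0 dBm

T = −66 °C + 273.15 = 207.15 K
P_n = kTB = 1.38×10⁻²³ × 207.15 × 2.76×10⁶ = 7.89×10⁻¹⁵ W
In dBm: 10 log₁₀(7.89×10⁻¹⁵ / 10⁻³) = −111.0 dBm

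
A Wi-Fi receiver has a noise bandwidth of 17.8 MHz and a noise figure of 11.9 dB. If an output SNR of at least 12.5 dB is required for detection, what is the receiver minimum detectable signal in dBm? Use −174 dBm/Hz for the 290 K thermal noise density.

Sensitivity = −174 + 10 log₁₀(B) + NF + SNR_min
= −174 + 72.5 + 11.9 + 12.5
= −77.1 dBm → −77.1 dBm

−77.1 dBm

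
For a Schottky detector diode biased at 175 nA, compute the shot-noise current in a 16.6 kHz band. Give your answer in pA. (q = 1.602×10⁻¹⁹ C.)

30.5 pA

I_n = √(2qI·B)
2qI·B = 2 × 1.602×10⁻¹⁹ × 1.75×10⁻⁷ × 1.66×10⁴ = 9.31×10⁻²² A²
I_n = √(9.31×10⁻²²) = 3.05×10⁻¹¹ A = 30.5 pA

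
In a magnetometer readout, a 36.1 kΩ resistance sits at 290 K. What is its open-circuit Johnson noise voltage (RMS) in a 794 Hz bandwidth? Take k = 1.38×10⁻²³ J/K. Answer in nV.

V_n = √(4kTRB)
4kTRB = 4 × 1.38×10⁻²³ × 290 × 3.61×10⁴ × 7.94×10² = 4.59×10⁻¹³ V²
V_n = √(4.59×10⁻¹³) = 6.77×10⁻⁷ V = 677 nV

677 nV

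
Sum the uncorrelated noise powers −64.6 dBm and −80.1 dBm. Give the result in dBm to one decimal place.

−64.5 dBm

Convert to linear, add, convert back:
P₁ = 3.47×10⁻¹⁰ W, P₂ = 9.77×10⁻¹² W
P_tot = 3.57×10⁻¹⁰ W → 10 log₁₀(P_tot / 10⁻³) = −64.5 dBm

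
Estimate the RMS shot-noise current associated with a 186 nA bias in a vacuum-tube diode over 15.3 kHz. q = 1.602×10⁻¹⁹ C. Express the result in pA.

I_n = √(2qI·B)
2qI·B = 2 × 1.602×10⁻¹⁹ × 1.86×10⁻⁷ × 1.53×10⁴ = 9.12×10⁻²² A²
I_n = √(9.12×10⁻²²) = 3.02×10⁻¹¹ A = 30.2 pA

30.2 pA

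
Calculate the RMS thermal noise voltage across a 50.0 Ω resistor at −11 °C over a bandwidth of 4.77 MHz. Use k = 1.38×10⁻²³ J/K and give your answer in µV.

1.86 µV

T = −11 °C + 273.15 = 262.15 K
V_n = √(4kTRB)
4kTRB = 4 × 1.38×10⁻²³ × 262.15 × 5.00×10¹ × 4.77×10⁶ = 3.45×10⁻¹² V²
V_n = √(3.45×10⁻¹²) = 1.86×10⁻⁶ V = 1.86 µV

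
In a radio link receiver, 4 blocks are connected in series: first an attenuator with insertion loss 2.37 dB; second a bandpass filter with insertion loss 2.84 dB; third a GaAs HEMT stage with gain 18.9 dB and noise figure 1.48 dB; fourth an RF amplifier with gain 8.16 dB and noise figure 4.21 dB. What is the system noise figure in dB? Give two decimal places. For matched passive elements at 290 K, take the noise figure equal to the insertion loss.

6.75 dB

Convert to linear (a loss of L dB is a gain of −L dB): F_i = 10^(NF_i/10), G_i = 10^(G_i,dB/10)
  Stage 1: F_1 = 10^(2.37/10) = 1.726, G_1 = 10^(−2.37/10) = 0.5794
  Stage 2: F_2 = 10^(2.84/10) = 1.923, G_2 = 10^(−2.84/10) = 0.5200
  Stage 3: F_3 = 10^(1.48/10) = 1.406, G_3 = 10^(18.9/10) = 77.62
  Stage 4: F_4 = 10^(4.21/10) = 2.636, G_4 = 10^(8.16/10) = 6.546
Friis cascade:
  F = 1.726 + (1.923 − 1)/0.5794 + (1.406 − 1)/0.3013 + (2.636 − 1)/23.39 = 4.737
NF = 10 log₁₀(4.737) = 6.75 dB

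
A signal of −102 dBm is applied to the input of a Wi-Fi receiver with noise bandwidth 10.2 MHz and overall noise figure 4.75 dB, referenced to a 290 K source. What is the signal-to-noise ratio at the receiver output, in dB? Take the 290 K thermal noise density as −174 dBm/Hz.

Noise floor: N = −174 + 10 log₁₀(B) + NF
10 log₁₀(1.02×10⁷) = 70.09 dB
N = −174 + 70.09 + 4.75 = −99.16 dBm
SNR = P_sig − N = −102 − (−99.16) = −2.84 dB → −2.8 dB

−2.8 dB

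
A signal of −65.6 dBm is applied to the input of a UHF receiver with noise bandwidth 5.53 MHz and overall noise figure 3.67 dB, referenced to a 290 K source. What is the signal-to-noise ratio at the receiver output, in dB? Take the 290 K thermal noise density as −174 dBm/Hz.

37.3 dB

Noise floor: N = −174 + 10 log₁₀(B) + NF
10 log₁₀(5.53×10⁶) = 67.43 dB
N = −174 + 67.43 + 3.67 = −102.90 dBm
SNR = P_sig − N = −65.6 − (−102.90) = 37.30 dB → 37.3 dB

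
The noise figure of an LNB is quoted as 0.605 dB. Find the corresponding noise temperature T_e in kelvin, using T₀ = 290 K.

43.3 K

F = 10^(0.605/10) = 1.14948
T_e = (F − 1)·T₀ = (1.14948 − 1) × 290 = 43.3 K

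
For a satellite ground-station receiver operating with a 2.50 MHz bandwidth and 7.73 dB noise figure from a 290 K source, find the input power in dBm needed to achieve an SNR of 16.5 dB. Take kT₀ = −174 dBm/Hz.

Sensitivity = −174 + 10 log₁₀(B) + NF + SNR_min
= −174 + 63.98 + 7.73 + 16.5
= −85.79 dBm → −85.8 dBm

−85.8 dBm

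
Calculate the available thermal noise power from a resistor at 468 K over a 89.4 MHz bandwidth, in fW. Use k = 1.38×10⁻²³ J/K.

P_n = kTB = 1.38×10⁻²³ × 468 × 8.94×10⁷ = 5.77×10⁻¹³ W = 577 fW

577 fW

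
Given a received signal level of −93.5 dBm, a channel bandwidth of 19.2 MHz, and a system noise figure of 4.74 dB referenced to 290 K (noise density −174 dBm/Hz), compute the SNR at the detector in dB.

2.9 dB

Noise floor: N = −174 + 10 log₁₀(B) + NF
10 log₁₀(1.92×10⁷) = 72.83 dB
N = −174 + 72.83 + 4.74 = −96.43 dBm
SNR = P_sig − N = −93.5 − (−96.43) = 2.93 dB → 2.9 dB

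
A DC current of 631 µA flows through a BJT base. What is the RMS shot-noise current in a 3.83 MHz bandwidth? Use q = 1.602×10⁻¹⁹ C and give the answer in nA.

27.8 nA

I_n = √(2qI·B)
2qI·B = 2 × 1.602×10⁻¹⁹ × 6.31×10⁻⁴ × 3.83×10⁶ = 7.74×10⁻¹⁶ A²
I_n = √(7.74×10⁻¹⁶) = 2.78×10⁻⁸ A = 27.8 nA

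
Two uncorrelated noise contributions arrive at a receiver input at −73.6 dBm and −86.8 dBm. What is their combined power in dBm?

Convert to linear, add, convert back:
P₁ = 4.37×10⁻¹¹ W, P₂ = 2.09×10⁻¹² W
P_tot = 4.57×10⁻¹¹ W → 10 log₁₀(P_tot / 10⁻³) = −73.4 dBm

−73.4 dBm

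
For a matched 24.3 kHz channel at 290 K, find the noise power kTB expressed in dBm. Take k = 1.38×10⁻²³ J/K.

P_n = kTB = 1.38×10⁻²³ × 290 × 2.43×10⁴ = 9.72×10⁻¹⁷ W
In dBm: 10 log₁₀(9.72×10⁻¹⁷ / 10⁻³) = −130.1 dBm

−130.1 dBm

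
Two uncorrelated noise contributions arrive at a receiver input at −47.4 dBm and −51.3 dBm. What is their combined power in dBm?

−45.9 dBm

Convert to linear, add, convert back:
P₁ = 1.82×10⁻⁸ W, P₂ = 7.41×10⁻⁹ W
P_tot = 2.56×10⁻⁸ W → 10 log₁₀(P_tot / 10⁻³) = −45.9 dBm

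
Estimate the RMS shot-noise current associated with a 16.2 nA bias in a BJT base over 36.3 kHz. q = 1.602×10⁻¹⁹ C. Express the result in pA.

I_n = √(2qI·B)
2qI·B = 2 × 1.602×10⁻¹⁹ × 1.62×10⁻⁸ × 3.63×10⁴ = 1.88×10⁻²² A²
I_n = √(1.88×10⁻²²) = 1.37×10⁻¹¹ A = 13.7 pA

13.7 pA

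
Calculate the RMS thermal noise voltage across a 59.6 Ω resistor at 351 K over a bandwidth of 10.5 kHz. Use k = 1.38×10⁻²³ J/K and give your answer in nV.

110 nV

V_n = √(4kTRB)
4kTRB = 4 × 1.38×10⁻²³ × 351 × 5.96×10¹ × 1.05×10⁴ = 1.21×10⁻¹⁴ V²
V_n = √(1.21×10⁻¹⁴) = 1.10×10⁻⁷ V = 110 nV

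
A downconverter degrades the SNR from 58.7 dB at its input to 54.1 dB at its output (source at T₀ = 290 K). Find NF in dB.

NF (dB) = SNR_in(dB) − SNR_out(dB) when the source is at T₀
NF = 58.7 − 54.1 = 4.6 dB

4.6 dB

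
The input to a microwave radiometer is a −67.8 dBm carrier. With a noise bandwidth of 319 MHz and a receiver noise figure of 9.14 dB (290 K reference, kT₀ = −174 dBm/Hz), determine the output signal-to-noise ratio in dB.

Noise floor: N = −174 + 10 log₁₀(B) + NF
10 log₁₀(3.19×10⁸) = 85.04 dB
N = −174 + 85.04 + 9.14 = −79.82 dBm
SNR = P_sig − N = −67.8 − (−79.82) = 12.02 dB → 12.0 dB

12.0 dB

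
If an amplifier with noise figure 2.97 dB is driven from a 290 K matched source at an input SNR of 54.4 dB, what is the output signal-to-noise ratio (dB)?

51.43 dB

By definition F = SNR_in/SNR_out, so in dB: SNR_out = SNR_in − NF
SNR_out = 54.4 − 2.97 = 51.43 dB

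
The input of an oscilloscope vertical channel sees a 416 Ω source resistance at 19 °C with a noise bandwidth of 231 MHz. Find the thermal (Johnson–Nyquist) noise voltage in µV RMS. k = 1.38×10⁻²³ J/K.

39.4 µV

T = 19 °C + 273.15 = 292.15 K
V_n = √(4kTRB)
4kTRB = 4 × 1.38×10⁻²³ × 292.15 × 4.16×10² × 2.31×10⁸ = 1.55×10⁻⁹ V²
V_n = √(1.55×10⁻⁹) = 3.94×10⁻⁵ V = 39.4 µV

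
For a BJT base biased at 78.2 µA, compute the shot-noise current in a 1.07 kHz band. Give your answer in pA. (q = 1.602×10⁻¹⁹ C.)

I_n = √(2qI·B)
2qI·B = 2 × 1.602×10⁻¹⁹ × 7.82×10⁻⁵ × 1.07×10³ = 2.68×10⁻²⁰ A²
I_n = √(2.68×10⁻²⁰) = 1.64×10⁻¹⁰ A = 164 pA

164 pA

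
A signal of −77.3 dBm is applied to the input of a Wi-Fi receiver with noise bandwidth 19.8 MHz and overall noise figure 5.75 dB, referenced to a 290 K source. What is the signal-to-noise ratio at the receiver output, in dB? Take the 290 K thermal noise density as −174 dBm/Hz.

18.0 dB

Noise floor: N = −174 + 10 log₁₀(B) + NF
10 log₁₀(1.98×10⁷) = 72.97 dB
N = −174 + 72.97 + 5.75 = −95.28 dBm
SNR = P_sig − N = −77.3 − (−95.28) = 17.98 dB → 18.0 dB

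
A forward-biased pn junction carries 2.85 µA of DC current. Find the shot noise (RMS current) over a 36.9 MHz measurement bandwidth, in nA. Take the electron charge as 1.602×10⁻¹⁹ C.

5.80 nA

I_n = √(2qI·B)
2qI·B = 2 × 1.602×10⁻¹⁹ × 2.85×10⁻⁶ × 3.69×10⁷ = 3.37×10⁻¹⁷ A²
I_n = √(3.37×10⁻¹⁷) = 5.80×10⁻⁹ A = 5.80 nA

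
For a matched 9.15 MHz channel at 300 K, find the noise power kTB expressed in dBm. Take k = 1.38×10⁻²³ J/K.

P_n = kTB = 1.38×10⁻²³ × 300 × 9.15×10⁶ = 3.79×10⁻¹⁴ W
In dBm: 10 log₁₀(3.79×10⁻¹⁴ / 10⁻³) = −104.2 dBm

−104.2 dBm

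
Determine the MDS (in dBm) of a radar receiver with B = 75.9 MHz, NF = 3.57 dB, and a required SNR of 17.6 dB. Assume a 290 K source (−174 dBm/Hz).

Sensitivity = −174 + 10 log₁₀(B) + NF + SNR_min
= −174 + 78.8 + 3.57 + 17.6
= −74.03 dBm → −74.0 dBm

−74.0 dBm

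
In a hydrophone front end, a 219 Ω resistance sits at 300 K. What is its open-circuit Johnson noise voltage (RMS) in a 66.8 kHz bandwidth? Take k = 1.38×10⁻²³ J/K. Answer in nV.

V_n = √(4kTRB)
4kTRB = 4 × 1.38×10⁻²³ × 300 × 2.19×10² × 6.68×10⁴ = 2.42×10⁻¹³ V²
V_n = √(2.42×10⁻¹³) = 4.92×10⁻⁷ V = 492 nV

492 nV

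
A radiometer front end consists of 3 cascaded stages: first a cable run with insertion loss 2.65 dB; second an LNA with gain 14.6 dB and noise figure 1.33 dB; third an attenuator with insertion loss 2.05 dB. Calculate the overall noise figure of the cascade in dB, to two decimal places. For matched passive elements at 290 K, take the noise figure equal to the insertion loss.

Convert to linear (a loss of L dB is a gain of −L dB): F_i = 10^(NF_i/10), G_i = 10^(G_i,dB/10)
  Stage 1: F_1 = 10^(2.65/10) = 1.841, G_1 = 10^(−2.65/10) = 0.5433
  Stage 2: F_2 = 10^(1.33/10) = 1.358, G_2 = 10^(14.6/10) = 28.84
  Stage 3: F_3 = 10^(2.05/10) = 1.603, G_3 = 10^(−2.05/10) = 0.6237
Friis cascade:
  F = 1.841 + (1.358 − 1)/0.5433 + (1.603 − 1)/15.67 = 2.539
NF = 10 log₁₀(2.539) = 4.05 dB

4.05 dB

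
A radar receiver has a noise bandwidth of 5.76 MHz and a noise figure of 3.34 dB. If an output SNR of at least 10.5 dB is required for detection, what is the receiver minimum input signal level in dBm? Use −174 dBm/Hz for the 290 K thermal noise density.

−92.6 dBm

Sensitivity = −174 + 10 log₁₀(B) + NF + SNR_min
= −174 + 67.6 + 3.34 + 10.5
= −92.56 dBm → −92.6 dBm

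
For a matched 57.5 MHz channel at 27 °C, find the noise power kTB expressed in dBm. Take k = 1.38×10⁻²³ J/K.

T = 27 °C + 273.15 = 300.15 K
P_n = kTB = 1.38×10⁻²³ × 300.15 × 5.75×10⁷ = 2.38×10⁻¹³ W
In dBm: 10 log₁₀(2.38×10⁻¹³ / 10⁻³) = −96.2 dBm

−96.2 dBm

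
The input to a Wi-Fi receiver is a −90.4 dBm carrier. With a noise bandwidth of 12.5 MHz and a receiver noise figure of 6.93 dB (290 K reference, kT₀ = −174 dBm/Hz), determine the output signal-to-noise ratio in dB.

Noise floor: N = −174 + 10 log₁₀(B) + NF
10 log₁₀(1.25×10⁷) = 70.97 dB
N = −174 + 70.97 + 6.93 = −96.10 dBm
SNR = P_sig − N = −90.4 − (−96.10) = 5.70 dB → 5.7 dB

5.7 dB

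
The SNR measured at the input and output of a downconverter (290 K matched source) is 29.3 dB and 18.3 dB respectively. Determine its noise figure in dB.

NF (dB) = SNR_in(dB) − SNR_out(dB) when the source is at T₀
NF = 29.3 − 18.3 = 11.0 dB

11.0 dB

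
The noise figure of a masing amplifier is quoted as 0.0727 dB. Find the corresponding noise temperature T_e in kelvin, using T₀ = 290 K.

4.90 K

F = 10^(0.0727/10) = 1.01688
T_e = (F − 1)·T₀ = (1.01688 − 1) × 290 = 4.90 K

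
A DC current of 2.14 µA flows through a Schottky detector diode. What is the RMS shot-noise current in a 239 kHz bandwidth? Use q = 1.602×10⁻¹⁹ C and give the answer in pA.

I_n = √(2qI·B)
2qI·B = 2 × 1.602×10⁻¹⁹ × 2.14×10⁻⁶ × 2.39×10⁵ = 1.64×10⁻¹⁹ A²
I_n = √(1.64×10⁻¹⁹) = 4.05×10⁻¹⁰ A = 405 pA

405 pA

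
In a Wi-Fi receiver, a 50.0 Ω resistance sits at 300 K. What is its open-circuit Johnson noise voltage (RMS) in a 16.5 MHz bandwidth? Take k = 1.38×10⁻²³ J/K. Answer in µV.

3.70 µV

V_n = √(4kTRB)
4kTRB = 4 × 1.38×10⁻²³ × 300 × 5.00×10¹ × 1.65×10⁷ = 1.37×10⁻¹¹ V²
V_n = √(1.37×10⁻¹¹) = 3.70×10⁻⁶ V = 3.70 µV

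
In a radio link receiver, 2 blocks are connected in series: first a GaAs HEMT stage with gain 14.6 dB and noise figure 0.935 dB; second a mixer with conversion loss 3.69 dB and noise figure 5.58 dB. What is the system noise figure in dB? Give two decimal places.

1.24 dB

Convert to linear (a loss of L dB is a gain of −L dB): F_i = 10^(NF_i/10), G_i = 10^(G_i,dB/10)
  Stage 1: F_1 = 10^(0.935/10) = 1.240, G_1 = 10^(14.6/10) = 28.84
  Stage 2: F_2 = 10^(5.58/10) = 3.614, G_2 = 10^(−3.69/10) = 0.4276
Friis cascade:
  F = 1.240 + (3.614 − 1)/28.84 = 1.331
NF = 10 log₁₀(1.331) = 1.24 dB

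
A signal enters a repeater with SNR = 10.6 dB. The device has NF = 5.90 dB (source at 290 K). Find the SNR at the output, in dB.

By definition F = SNR_in/SNR_out, so in dB: SNR_out = SNR_in − NF
SNR_out = 10.6 − 5.90 = 4.70 dB

4.70 dB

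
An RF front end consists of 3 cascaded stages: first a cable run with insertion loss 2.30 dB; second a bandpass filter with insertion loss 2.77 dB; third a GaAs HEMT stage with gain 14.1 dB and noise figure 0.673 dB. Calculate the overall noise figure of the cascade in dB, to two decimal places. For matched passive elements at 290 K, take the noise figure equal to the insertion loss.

Convert to linear (a loss of L dB is a gain of −L dB): F_i = 10^(NF_i/10), G_i = 10^(G_i,dB/10)
  Stage 1: F_1 = 10^(2.30/10) = 1.698, G_1 = 10^(−2.30/10) = 0.5888
  Stage 2: F_2 = 10^(2.77/10) = 1.892, G_2 = 10^(−2.77/10) = 0.5284
  Stage 3: F_3 = 10^(0.673/10) = 1.168, G_3 = 10^(14.1/10) = 25.70
Friis cascade:
  F = 1.698 + (1.892 − 1)/0.5888 + (1.168 − 1)/0.3112 = 3.752
NF = 10 log₁₀(3.752) = 5.74 dB

5.74 dB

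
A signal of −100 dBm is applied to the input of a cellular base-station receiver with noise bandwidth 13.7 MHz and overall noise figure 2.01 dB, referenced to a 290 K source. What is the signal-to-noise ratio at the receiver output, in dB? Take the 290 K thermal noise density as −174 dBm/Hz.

Noise floor: N = −174 + 10 log₁₀(B) + NF
10 log₁₀(1.37×10⁷) = 71.37 dB
N = −174 + 71.37 + 2.01 = −100.62 dBm
SNR = P_sig − N = −100 − (−100.62) = 0.62 dB → 0.6 dB

0.6 dB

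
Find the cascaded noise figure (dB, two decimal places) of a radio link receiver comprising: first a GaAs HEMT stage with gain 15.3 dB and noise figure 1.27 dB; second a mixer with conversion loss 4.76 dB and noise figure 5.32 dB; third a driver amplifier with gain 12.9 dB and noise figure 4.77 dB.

2.01 dB

Convert to linear (a loss of L dB is a gain of −L dB): F_i = 10^(NF_i/10), G_i = 10^(G_i,dB/10)
  Stage 1: F_1 = 10^(1.27/10) = 1.340, G_1 = 10^(15.3/10) = 33.88
  Stage 2: F_2 = 10^(5.32/10) = 3.404, G_2 = 10^(−4.76/10) = 0.3342
  Stage 3: F_3 = 10^(4.77/10) = 2.999, G_3 = 10^(12.9/10) = 19.50
Friis cascade:
  F = 1.340 + (3.404 − 1)/33.88 + (2.999 − 1)/11.32 = 1.587
NF = 10 log₁₀(1.587) = 2.01 dB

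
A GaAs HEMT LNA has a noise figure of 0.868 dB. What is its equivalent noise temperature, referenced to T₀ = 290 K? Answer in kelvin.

F = 10^(0.868/10) = 1.22124
T_e = (F − 1)·T₀ = (1.22124 − 1) × 290 = 64.2 K

64.2 K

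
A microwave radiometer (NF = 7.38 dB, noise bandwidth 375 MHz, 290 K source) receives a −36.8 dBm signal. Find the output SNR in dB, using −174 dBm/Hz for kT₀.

44.1 dB

Noise floor: N = −174 + 10 log₁₀(B) + NF
10 log₁₀(3.75×10⁸) = 85.74 dB
N = −174 + 85.74 + 7.38 = −80.88 dBm
SNR = P_sig − N = −36.8 − (−80.88) = 44.08 dB → 44.1 dB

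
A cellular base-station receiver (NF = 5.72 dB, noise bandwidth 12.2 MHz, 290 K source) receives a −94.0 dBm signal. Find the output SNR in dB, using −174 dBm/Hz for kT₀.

3.4 dB

Noise floor: N = −174 + 10 log₁₀(B) + NF
10 log₁₀(1.22×10⁷) = 70.86 dB
N = −174 + 70.86 + 5.72 = −97.42 dBm
SNR = P_sig − N = −94.0 − (−97.42) = 3.42 dB → 3.4 dB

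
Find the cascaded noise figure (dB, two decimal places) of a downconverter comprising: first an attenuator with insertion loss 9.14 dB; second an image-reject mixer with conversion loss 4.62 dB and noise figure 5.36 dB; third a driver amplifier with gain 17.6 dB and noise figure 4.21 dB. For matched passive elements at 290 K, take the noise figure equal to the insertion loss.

Convert to linear (a loss of L dB is a gain of −L dB): F_i = 10^(NF_i/10), G_i = 10^(G_i,dB/10)
  Stage 1: F_1 = 10^(9.14/10) = 8.204, G_1 = 10^(−9.14/10) = 0.1219
  Stage 2: F_2 = 10^(5.36/10) = 3.436, G_2 = 10^(−4.62/10) = 0.3451
  Stage 3: F_3 = 10^(4.21/10) = 2.636, G_3 = 10^(17.6/10) = 57.54
Friis cascade:
  F = 8.204 + (3.436 − 1)/0.1219 + (2.636 − 1)/0.04207 = 67.08
NF = 10 log₁₀(67.08) = 18.27 dB

18.27 dB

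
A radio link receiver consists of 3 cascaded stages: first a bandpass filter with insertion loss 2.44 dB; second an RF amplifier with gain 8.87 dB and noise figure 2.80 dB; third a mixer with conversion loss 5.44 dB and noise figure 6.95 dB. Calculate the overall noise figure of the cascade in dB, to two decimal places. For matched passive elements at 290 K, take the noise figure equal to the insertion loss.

6.28 dB

Convert to linear (a loss of L dB is a gain of −L dB): F_i = 10^(NF_i/10), G_i = 10^(G_i,dB/10)
  Stage 1: F_1 = 10^(2.44/10) = 1.754, G_1 = 10^(−2.44/10) = 0.5702
  Stage 2: F_2 = 10^(2.80/10) = 1.905, G_2 = 10^(8.87/10) = 7.709
  Stage 3: F_3 = 10^(6.95/10) = 4.955, G_3 = 10^(−5.44/10) = 0.2858
Friis cascade:
  F = 1.754 + (1.905 − 1)/0.5702 + (4.955 − 1)/4.395 = 4.242
NF = 10 log₁₀(4.242) = 6.28 dB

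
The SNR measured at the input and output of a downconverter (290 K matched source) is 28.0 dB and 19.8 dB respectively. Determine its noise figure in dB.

NF (dB) = SNR_in(dB) − SNR_out(dB) when the source is at T₀
NF = 28.0 − 19.8 = 8.2 dB

8.2 dB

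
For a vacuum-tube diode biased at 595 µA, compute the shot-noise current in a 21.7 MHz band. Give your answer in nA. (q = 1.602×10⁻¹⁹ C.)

64.3 nA

I_n = √(2qI·B)
2qI·B = 2 × 1.602×10⁻¹⁹ × 5.95×10⁻⁴ × 2.17×10⁷ = 4.14×10⁻¹⁵ A²
I_n = √(4.14×10⁻¹⁵) = 6.43×10⁻⁸ A = 64.3 nA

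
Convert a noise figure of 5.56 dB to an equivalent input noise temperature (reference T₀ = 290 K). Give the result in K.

F = 10^(5.56/10) = 3.59749
T_e = (F − 1)·T₀ = (3.59749 − 1) × 290 = 753 K

753 K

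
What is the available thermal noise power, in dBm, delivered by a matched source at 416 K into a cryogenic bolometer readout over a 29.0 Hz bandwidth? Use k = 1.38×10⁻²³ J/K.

P_n = kTB = 1.38×10⁻²³ × 416 × 2.90×10¹ = 1.66×10⁻¹⁹ W
In dBm: 10 log₁₀(1.66×10⁻¹⁹ / 10⁻³) = −157.8 dBm

−157.8 dBm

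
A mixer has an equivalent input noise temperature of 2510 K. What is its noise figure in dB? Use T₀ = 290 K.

F = 1 + T_e/T₀ = 1 + 2510/290 = 9.65517
NF = 10 log₁₀(9.65517) = 9.85 dB

9.85 dB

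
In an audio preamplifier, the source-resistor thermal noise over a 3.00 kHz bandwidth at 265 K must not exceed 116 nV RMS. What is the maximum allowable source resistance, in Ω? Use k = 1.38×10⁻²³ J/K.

Johnson–Nyquist: V_n = √(4kTRB) ⇒ R = V_n² / (4kTB)
4kTB = 4 × 1.38×10⁻²³ × 265 × 3.00×10³ = 4.39×10⁻¹⁷
R = (1.16×10⁻⁷)² / 4.39×10⁻¹⁷ = 3.07×10² Ω = 307 Ω

307 Ω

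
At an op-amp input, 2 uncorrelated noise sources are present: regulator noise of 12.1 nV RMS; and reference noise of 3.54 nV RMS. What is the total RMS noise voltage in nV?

Uncorrelated sources add in power (mean-square): V_tot = √(ΣV_i²)
V_tot = √[(1.21×10⁻⁸)² + (3.54×10⁻⁹)²] = 1.26×10⁻⁸ V = 12.6 nV

12.6 nV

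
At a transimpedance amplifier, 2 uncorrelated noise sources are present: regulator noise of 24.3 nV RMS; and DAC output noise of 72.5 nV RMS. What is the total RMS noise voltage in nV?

Uncorrelated sources add in power (mean-square): V_tot = √(ΣV_i²)
V_tot = √[(2.43×10⁻⁸)² + (7.25×10⁻⁸)²] = 7.65×10⁻⁸ V = 76.5 nV

76.5 nV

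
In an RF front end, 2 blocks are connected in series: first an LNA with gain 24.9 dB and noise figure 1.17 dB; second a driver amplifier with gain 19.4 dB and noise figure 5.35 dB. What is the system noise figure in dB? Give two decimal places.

1.20 dB

Convert to linear (a loss of L dB is a gain of −L dB): F_i = 10^(NF_i/10), G_i = 10^(G_i,dB/10)
  Stage 1: F_1 = 10^(1.17/10) = 1.309, G_1 = 10^(24.9/10) = 309.0
  Stage 2: F_2 = 10^(5.35/10) = 3.428, G_2 = 10^(19.4/10) = 87.10
Friis cascade:
  F = 1.309 + (3.428 − 1)/309.0 = 1.317
NF = 10 log₁₀(1.317) = 1.20 dB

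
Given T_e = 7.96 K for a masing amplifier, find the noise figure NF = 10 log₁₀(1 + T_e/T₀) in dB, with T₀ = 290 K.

F = 1 + T_e/T₀ = 1 + 7.96/290 = 1.02745
NF = 10 log₁₀(1.02745) = 0.118 dB

0.118 dB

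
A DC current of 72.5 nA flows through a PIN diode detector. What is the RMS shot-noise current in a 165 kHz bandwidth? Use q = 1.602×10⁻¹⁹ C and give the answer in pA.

I_n = √(2qI·B)
2qI·B = 2 × 1.602×10⁻¹⁹ × 7.25×10⁻⁸ × 1.65×10⁵ = 3.83×10⁻²¹ A²
I_n = √(3.83×10⁻²¹) = 6.19×10⁻¹¹ A = 61.9 pA

61.9 pA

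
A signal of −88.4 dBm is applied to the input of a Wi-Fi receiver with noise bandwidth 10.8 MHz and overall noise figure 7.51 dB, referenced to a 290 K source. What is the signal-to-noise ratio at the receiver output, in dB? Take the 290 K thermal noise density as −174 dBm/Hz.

7.8 dB

Noise floor: N = −174 + 10 log₁₀(B) + NF
10 log₁₀(1.08×10⁷) = 70.33 dB
N = −174 + 70.33 + 7.51 = −96.16 dBm
SNR = P_sig − N = −88.4 − (−96.16) = 7.76 dB → 7.8 dB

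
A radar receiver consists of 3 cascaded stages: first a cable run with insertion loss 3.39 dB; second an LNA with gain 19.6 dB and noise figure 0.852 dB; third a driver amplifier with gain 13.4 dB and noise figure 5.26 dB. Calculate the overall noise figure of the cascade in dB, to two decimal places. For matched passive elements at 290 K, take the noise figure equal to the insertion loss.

4.33 dB

Convert to linear (a loss of L dB is a gain of −L dB): F_i = 10^(NF_i/10), G_i = 10^(G_i,dB/10)
  Stage 1: F_1 = 10^(3.39/10) = 2.183, G_1 = 10^(−3.39/10) = 0.4581
  Stage 2: F_2 = 10^(0.852/10) = 1.217, G_2 = 10^(19.6/10) = 91.20
  Stage 3: F_3 = 10^(5.26/10) = 3.357, G_3 = 10^(13.4/10) = 21.88
Friis cascade:
  F = 2.183 + (1.217 − 1)/0.4581 + (3.357 − 1)/41.78 = 2.712
NF = 10 log₁₀(2.712) = 4.33 dB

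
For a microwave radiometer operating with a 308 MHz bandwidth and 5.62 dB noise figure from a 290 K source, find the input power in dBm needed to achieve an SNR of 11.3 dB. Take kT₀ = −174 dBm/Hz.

Sensitivity = −174 + 10 log₁₀(B) + NF + SNR_min
= −174 + 84.89 + 5.62 + 11.3
= −72.19 dBm → −72.2 dBm

−72.2 dBm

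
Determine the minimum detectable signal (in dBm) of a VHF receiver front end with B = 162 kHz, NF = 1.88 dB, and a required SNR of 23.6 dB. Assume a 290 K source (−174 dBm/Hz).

−96.4 dBm

Sensitivity = −174 + 10 log₁₀(B) + NF + SNR_min
= −174 + 52.1 + 1.88 + 23.6
= −96.42 dBm → −96.4 dBm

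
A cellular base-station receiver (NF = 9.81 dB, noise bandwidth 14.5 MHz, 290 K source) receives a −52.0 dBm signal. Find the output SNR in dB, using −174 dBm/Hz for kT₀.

40.6 dB

Noise floor: N = −174 + 10 log₁₀(B) + NF
10 log₁₀(1.45×10⁷) = 71.61 dB
N = −174 + 71.61 + 9.81 = −92.58 dBm
SNR = P_sig − N = −52.0 − (−92.58) = 40.58 dB → 40.6 dB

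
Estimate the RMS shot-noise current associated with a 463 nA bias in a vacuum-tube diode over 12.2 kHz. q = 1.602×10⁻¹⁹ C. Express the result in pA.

42.5 pA

I_n = √(2qI·B)
2qI·B = 2 × 1.602×10⁻¹⁹ × 4.63×10⁻⁷ × 1.22×10⁴ = 1.81×10⁻²¹ A²
I_n = √(1.81×10⁻²¹) = 4.25×10⁻¹¹ A = 42.5 pA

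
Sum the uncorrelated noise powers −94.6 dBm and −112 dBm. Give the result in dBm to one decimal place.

Convert to linear, add, convert back:
P₁ = 3.47×10⁻¹³ W, P₂ = 6.31×10⁻¹⁵ W
P_tot = 3.53×10⁻¹³ W → 10 log₁₀(P_tot / 10⁻³) = −94.5 dBm

−94.5 dBm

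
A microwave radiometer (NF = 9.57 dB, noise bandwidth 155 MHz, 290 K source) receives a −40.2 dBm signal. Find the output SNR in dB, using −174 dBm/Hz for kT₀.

Noise floor: N = −174 + 10 log₁₀(B) + NF
10 log₁₀(1.55×10⁸) = 81.9 dB
N = −174 + 81.9 + 9.57 = −82.53 dBm
SNR = P_sig − N = −40.2 − (−82.53) = 42.33 dB → 42.3 dB

42.3 dB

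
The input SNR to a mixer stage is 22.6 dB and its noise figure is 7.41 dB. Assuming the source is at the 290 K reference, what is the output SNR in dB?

15.19 dB

By definition F = SNR_in/SNR_out, so in dB: SNR_out = SNR_in − NF
SNR_out = 22.6 − 7.41 = 15.19 dB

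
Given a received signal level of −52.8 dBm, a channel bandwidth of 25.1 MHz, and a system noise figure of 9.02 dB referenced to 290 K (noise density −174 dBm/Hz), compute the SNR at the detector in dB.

38.2 dB

Noise floor: N = −174 + 10 log₁₀(B) + NF
10 log₁₀(2.51×10⁷) = 74 dB
N = −174 + 74 + 9.02 = −90.98 dBm
SNR = P_sig − N = −52.8 − (−90.98) = 38.18 dB → 38.2 dB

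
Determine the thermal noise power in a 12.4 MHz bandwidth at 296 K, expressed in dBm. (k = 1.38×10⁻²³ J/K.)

P_n = kTB = 1.38×10⁻²³ × 296 × 1.24×10⁷ = 5.07×10⁻¹⁴ W
In dBm: 10 log₁₀(5.07×10⁻¹⁴ / 10⁻³) = −103.0 dBm

−103.0 dBm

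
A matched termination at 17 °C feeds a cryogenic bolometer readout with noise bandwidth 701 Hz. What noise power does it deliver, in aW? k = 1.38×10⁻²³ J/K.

T = 17 °C + 273.15 = 290.15 K
P_n = kTB = 1.38×10⁻²³ × 290.15 × 7.01×10² = 2.81×10⁻¹⁸ W = 2.81 aW

2.81 aW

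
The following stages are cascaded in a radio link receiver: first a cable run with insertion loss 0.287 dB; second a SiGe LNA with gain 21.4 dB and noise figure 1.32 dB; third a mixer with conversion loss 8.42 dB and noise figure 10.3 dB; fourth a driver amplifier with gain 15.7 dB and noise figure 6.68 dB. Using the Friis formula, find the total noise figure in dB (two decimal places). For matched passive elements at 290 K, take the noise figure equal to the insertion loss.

2.35 dB

Convert to linear (a loss of L dB is a gain of −L dB): F_i = 10^(NF_i/10), G_i = 10^(G_i,dB/10)
  Stage 1: F_1 = 10^(0.287/10) = 1.068, G_1 = 10^(−0.287/10) = 0.9361
  Stage 2: F_2 = 10^(1.32/10) = 1.355, G_2 = 10^(21.4/10) = 138.0
  Stage 3: F_3 = 10^(10.3/10) = 10.72, G_3 = 10^(−8.42/10) = 0.1439
  Stage 4: F_4 = 10^(6.68/10) = 4.656, G_4 = 10^(15.7/10) = 37.15
Friis cascade:
  F = 1.068 + (1.355 − 1)/0.9361 + (10.72 − 1)/129.2 + (4.656 − 1)/18.59 = 1.720
NF = 10 log₁₀(1.720) = 2.35 dB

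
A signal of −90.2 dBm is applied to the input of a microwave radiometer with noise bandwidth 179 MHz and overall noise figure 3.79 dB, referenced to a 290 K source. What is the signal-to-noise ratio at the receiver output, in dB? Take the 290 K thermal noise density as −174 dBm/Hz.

−2.5 dB

Noise floor: N = −174 + 10 log₁₀(B) + NF
10 log₁₀(1.79×10⁸) = 82.53 dB
N = −174 + 82.53 + 3.79 = −87.68 dBm
SNR = P_sig − N = −90.2 − (−87.68) = −2.52 dB → −2.5 dB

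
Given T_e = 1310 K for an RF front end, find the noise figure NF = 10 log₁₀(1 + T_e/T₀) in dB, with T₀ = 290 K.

F = 1 + T_e/T₀ = 1 + 1310/290 = 5.51724
NF = 10 log₁₀(5.51724) = 7.42 dB

7.42 dB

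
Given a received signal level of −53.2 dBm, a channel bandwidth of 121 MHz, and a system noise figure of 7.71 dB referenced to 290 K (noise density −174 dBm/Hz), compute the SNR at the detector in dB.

Noise floor: N = −174 + 10 log₁₀(B) + NF
10 log₁₀(1.21×10⁸) = 80.83 dB
N = −174 + 80.83 + 7.71 = −85.46 dBm
SNR = P_sig − N = −53.2 − (−85.46) = 32.26 dB → 32.3 dB

32.3 dB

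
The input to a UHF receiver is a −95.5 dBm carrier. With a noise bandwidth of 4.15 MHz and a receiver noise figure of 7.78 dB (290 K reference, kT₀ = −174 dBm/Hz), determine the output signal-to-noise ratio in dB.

4.5 dB

Noise floor: N = −174 + 10 log₁₀(B) + NF
10 log₁₀(4.15×10⁶) = 66.18 dB
N = −174 + 66.18 + 7.78 = −100.04 dBm
SNR = P_sig − N = −95.5 − (−100.04) = 4.54 dB → 4.5 dB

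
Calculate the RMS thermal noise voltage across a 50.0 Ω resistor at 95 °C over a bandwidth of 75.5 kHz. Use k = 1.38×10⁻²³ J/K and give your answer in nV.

277 nV

T = 95 °C + 273.15 = 368.15 K
V_n = √(4kTRB)
4kTRB = 4 × 1.38×10⁻²³ × 368.15 × 5.00×10¹ × 7.55×10⁴ = 7.67×10⁻¹⁴ V²
V_n = √(7.67×10⁻¹⁴) = 2.77×10⁻⁷ V = 277 nV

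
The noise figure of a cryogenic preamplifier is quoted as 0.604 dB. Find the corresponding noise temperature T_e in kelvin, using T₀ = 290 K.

43.3 K

F = 10^(0.604/10) = 1.14921
T_e = (F − 1)·T₀ = (1.14921 − 1) × 290 = 43.3 K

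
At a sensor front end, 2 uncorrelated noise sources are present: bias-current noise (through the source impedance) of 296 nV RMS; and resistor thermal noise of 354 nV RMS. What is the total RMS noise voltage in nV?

Uncorrelated sources add in power (mean-square): V_tot = √(ΣV_i²)
V_tot = √[(2.96×10⁻⁷)² + (3.54×10⁻⁷)²] = 4.61×10⁻⁷ V = 461 nV

461 nV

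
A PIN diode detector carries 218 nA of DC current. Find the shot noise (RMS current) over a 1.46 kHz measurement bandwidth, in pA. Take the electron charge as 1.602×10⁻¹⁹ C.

10.1 pA

I_n = √(2qI·B)
2qI·B = 2 × 1.602×10⁻¹⁹ × 2.18×10⁻⁷ × 1.46×10³ = 1.02×10⁻²² A²
I_n = √(1.02×10⁻²²) = 1.01×10⁻¹¹ A = 10.1 pA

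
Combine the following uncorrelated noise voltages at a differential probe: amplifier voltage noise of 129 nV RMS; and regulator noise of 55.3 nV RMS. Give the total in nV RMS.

140 nV

Uncorrelated sources add in power (mean-square): V_tot = √(ΣV_i²)
V_tot = √[(1.29×10⁻⁷)² + (5.53×10⁻⁸)²] = 1.40×10⁻⁷ V = 140 nV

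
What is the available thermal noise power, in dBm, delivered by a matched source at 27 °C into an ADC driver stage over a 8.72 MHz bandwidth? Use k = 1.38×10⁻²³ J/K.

T = 27 °C + 273.15 = 300.15 K
P_n = kTB = 1.38×10⁻²³ × 300.15 × 8.72×10⁶ = 3.61×10⁻¹⁴ W
In dBm: 10 log₁₀(3.61×10⁻¹⁴ / 10⁻³) = −104.4 dBm

−104.4 dBm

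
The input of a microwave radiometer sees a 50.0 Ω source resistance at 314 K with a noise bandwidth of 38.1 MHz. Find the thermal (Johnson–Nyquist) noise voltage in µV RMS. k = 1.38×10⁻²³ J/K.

V_n = √(4kTRB)
4kTRB = 4 × 1.38×10⁻²³ × 314 × 5.00×10¹ × 3.81×10⁷ = 3.30×10⁻¹¹ V²
V_n = √(3.30×10⁻¹¹) = 5.75×10⁻⁶ V = 5.75 µV

5.75 µV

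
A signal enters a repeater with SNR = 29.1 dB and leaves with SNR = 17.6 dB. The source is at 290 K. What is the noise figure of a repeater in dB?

NF (dB) = SNR_in(dB) − SNR_out(dB) when the source is at T₀
NF = 29.1 − 17.6 = 11.5 dB

11.5 dB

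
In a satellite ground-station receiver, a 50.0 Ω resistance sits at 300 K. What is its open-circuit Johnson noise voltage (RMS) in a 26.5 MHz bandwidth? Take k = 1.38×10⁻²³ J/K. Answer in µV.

4.68 µV

V_n = √(4kTRB)
4kTRB = 4 × 1.38×10⁻²³ × 300 × 5.00×10¹ × 2.65×10⁷ = 2.19×10⁻¹¹ V²
V_n = √(2.19×10⁻¹¹) = 4.68×10⁻⁶ V = 4.68 µV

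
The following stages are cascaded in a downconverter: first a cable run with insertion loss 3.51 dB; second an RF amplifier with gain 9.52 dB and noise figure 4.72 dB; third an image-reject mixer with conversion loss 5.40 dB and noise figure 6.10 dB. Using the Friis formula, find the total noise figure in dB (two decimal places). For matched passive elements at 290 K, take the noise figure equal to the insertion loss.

8.71 dB

Convert to linear (a loss of L dB is a gain of −L dB): F_i = 10^(NF_i/10), G_i = 10^(G_i,dB/10)
  Stage 1: F_1 = 10^(3.51/10) = 2.244, G_1 = 10^(−3.51/10) = 0.4457
  Stage 2: F_2 = 10^(4.72/10) = 2.965, G_2 = 10^(9.52/10) = 8.954
  Stage 3: F_3 = 10^(6.10/10) = 4.074, G_3 = 10^(−5.40/10) = 0.2884
Friis cascade:
  F = 2.244 + (2.965 − 1)/0.4457 + (4.074 − 1)/3.990 = 7.423
NF = 10 log₁₀(7.423) = 8.71 dB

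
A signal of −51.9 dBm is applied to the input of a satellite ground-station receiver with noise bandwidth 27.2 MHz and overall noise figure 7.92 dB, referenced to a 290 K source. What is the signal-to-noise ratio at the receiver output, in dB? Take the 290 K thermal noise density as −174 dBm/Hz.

39.8 dB

Noise floor: N = −174 + 10 log₁₀(B) + NF
10 log₁₀(2.72×10⁷) = 74.35 dB
N = −174 + 74.35 + 7.92 = −91.73 dBm
SNR = P_sig − N = −51.9 − (−91.73) = 39.83 dB → 39.8 dB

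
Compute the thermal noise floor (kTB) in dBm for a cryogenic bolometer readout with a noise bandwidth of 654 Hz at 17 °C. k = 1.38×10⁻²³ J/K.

−145.8 dBm

T = 17 °C + 273.15 = 290.15 K
P_n = kTB = 1.38×10⁻²³ × 290.15 × 6.54×10² = 2.62×10⁻¹⁸ W
In dBm: 10 log₁₀(2.62×10⁻¹⁸ / 10⁻³) = −145.8 dBm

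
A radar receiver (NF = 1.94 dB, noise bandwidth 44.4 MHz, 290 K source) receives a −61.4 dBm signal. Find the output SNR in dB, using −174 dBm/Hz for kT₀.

Noise floor: N = −174 + 10 log₁₀(B) + NF
10 log₁₀(4.44×10⁷) = 76.47 dB
N = −174 + 76.47 + 1.94 = −95.59 dBm
SNR = P_sig − N = −61.4 − (−95.59) = 34.19 dB → 34.2 dB

34.2 dB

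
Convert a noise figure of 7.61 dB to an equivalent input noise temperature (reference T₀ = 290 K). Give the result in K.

1383 K

F = 10^(7.61/10) = 5.76766
T_e = (F − 1)·T₀ = (5.76766 − 1) × 290 = 1383 K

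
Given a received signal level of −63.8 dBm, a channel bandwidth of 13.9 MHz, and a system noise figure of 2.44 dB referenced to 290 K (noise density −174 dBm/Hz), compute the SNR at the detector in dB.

36.3 dB

Noise floor: N = −174 + 10 log₁₀(B) + NF
10 log₁₀(1.39×10⁷) = 71.43 dB
N = −174 + 71.43 + 2.44 = −100.13 dBm
SNR = P_sig − N = −63.8 − (−100.13) = 36.33 dB → 36.3 dB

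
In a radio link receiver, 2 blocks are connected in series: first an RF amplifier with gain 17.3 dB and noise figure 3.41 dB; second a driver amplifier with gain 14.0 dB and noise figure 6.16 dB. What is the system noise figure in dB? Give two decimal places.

Convert to linear (a loss of L dB is a gain of −L dB): F_i = 10^(NF_i/10), G_i = 10^(G_i,dB/10)
  Stage 1: F_1 = 10^(3.41/10) = 2.193, G_1 = 10^(17.3/10) = 53.70
  Stage 2: F_2 = 10^(6.16/10) = 4.130, G_2 = 10^(14.0/10) = 25.12
Friis cascade:
  F = 2.193 + (4.130 − 1)/53.70 = 2.251
NF = 10 log₁₀(2.251) = 3.52 dB

3.52 dB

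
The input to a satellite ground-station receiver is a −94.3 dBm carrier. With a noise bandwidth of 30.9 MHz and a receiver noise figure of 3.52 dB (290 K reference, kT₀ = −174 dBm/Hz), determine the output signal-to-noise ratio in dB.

1.3 dB

Noise floor: N = −174 + 10 log₁₀(B) + NF
10 log₁₀(3.09×10⁷) = 74.9 dB
N = −174 + 74.9 + 3.52 = −95.58 dBm
SNR = P_sig − N = −94.3 − (−95.58) = 1.28 dB → 1.3 dB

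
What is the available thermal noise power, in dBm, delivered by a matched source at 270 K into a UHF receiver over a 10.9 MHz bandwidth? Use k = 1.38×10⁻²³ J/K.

P_n = kTB = 1.38×10⁻²³ × 270 × 1.09×10⁷ = 4.06×10⁻¹⁴ W
In dBm: 10 log₁₀(4.06×10⁻¹⁴ / 10⁻³) = −103.9 dBm

−103.9 dBm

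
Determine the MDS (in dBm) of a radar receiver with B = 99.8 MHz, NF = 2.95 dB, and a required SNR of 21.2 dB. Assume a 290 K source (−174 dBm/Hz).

Sensitivity = −174 + 10 log₁₀(B) + NF + SNR_min
= −174 + 79.99 + 2.95 + 21.2
= −69.86 dBm → −69.9 dBm

−69.9 dBm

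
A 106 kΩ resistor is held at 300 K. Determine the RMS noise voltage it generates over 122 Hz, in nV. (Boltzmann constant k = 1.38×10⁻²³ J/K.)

463 nV

V_n = √(4kTRB)
4kTRB = 4 × 1.38×10⁻²³ × 300 × 1.06×10⁵ × 1.22×10² = 2.14×10⁻¹³ V²
V_n = √(2.14×10⁻¹³) = 4.63×10⁻⁷ V = 463 nV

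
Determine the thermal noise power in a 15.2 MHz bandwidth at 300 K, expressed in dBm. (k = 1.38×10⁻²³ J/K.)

−102.0 dBm

P_n = kTB = 1.38×10⁻²³ × 300 × 1.52×10⁷ = 6.29×10⁻¹⁴ W
In dBm: 10 log₁₀(6.29×10⁻¹⁴ / 10⁻³) = −102.0 dBm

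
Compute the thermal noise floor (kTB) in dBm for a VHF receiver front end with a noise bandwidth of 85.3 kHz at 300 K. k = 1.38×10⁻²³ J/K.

P_n = kTB = 1.38×10⁻²³ × 300 × 8.53×10⁴ = 3.53×10⁻¹⁶ W
In dBm: 10 log₁₀(3.53×10⁻¹⁶ / 10⁻³) = −124.5 dBm

−124.5 dBm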